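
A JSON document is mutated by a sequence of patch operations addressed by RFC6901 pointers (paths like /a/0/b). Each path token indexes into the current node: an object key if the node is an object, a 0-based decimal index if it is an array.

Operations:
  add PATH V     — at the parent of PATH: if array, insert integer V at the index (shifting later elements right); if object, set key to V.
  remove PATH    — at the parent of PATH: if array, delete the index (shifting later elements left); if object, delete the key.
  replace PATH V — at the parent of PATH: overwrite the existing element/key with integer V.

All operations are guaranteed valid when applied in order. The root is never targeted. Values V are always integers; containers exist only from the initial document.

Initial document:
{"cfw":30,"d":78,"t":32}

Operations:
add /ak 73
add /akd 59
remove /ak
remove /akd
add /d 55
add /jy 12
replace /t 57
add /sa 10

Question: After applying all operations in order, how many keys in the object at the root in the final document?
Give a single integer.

Answer: 5

Derivation:
After op 1 (add /ak 73): {"ak":73,"cfw":30,"d":78,"t":32}
After op 2 (add /akd 59): {"ak":73,"akd":59,"cfw":30,"d":78,"t":32}
After op 3 (remove /ak): {"akd":59,"cfw":30,"d":78,"t":32}
After op 4 (remove /akd): {"cfw":30,"d":78,"t":32}
After op 5 (add /d 55): {"cfw":30,"d":55,"t":32}
After op 6 (add /jy 12): {"cfw":30,"d":55,"jy":12,"t":32}
After op 7 (replace /t 57): {"cfw":30,"d":55,"jy":12,"t":57}
After op 8 (add /sa 10): {"cfw":30,"d":55,"jy":12,"sa":10,"t":57}
Size at the root: 5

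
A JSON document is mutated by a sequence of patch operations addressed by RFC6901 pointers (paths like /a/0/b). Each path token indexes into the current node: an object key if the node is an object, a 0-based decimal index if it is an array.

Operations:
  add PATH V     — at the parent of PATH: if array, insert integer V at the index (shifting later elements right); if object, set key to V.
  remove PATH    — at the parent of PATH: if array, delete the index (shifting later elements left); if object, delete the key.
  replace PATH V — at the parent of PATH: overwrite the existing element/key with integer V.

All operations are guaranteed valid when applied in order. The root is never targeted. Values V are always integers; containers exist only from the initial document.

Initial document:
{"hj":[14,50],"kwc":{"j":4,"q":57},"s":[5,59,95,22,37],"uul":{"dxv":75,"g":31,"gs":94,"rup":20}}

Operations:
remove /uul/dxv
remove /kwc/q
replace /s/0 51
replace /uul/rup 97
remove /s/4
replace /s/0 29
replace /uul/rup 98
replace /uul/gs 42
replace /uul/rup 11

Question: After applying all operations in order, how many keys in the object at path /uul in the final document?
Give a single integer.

Answer: 3

Derivation:
After op 1 (remove /uul/dxv): {"hj":[14,50],"kwc":{"j":4,"q":57},"s":[5,59,95,22,37],"uul":{"g":31,"gs":94,"rup":20}}
After op 2 (remove /kwc/q): {"hj":[14,50],"kwc":{"j":4},"s":[5,59,95,22,37],"uul":{"g":31,"gs":94,"rup":20}}
After op 3 (replace /s/0 51): {"hj":[14,50],"kwc":{"j":4},"s":[51,59,95,22,37],"uul":{"g":31,"gs":94,"rup":20}}
After op 4 (replace /uul/rup 97): {"hj":[14,50],"kwc":{"j":4},"s":[51,59,95,22,37],"uul":{"g":31,"gs":94,"rup":97}}
After op 5 (remove /s/4): {"hj":[14,50],"kwc":{"j":4},"s":[51,59,95,22],"uul":{"g":31,"gs":94,"rup":97}}
After op 6 (replace /s/0 29): {"hj":[14,50],"kwc":{"j":4},"s":[29,59,95,22],"uul":{"g":31,"gs":94,"rup":97}}
After op 7 (replace /uul/rup 98): {"hj":[14,50],"kwc":{"j":4},"s":[29,59,95,22],"uul":{"g":31,"gs":94,"rup":98}}
After op 8 (replace /uul/gs 42): {"hj":[14,50],"kwc":{"j":4},"s":[29,59,95,22],"uul":{"g":31,"gs":42,"rup":98}}
After op 9 (replace /uul/rup 11): {"hj":[14,50],"kwc":{"j":4},"s":[29,59,95,22],"uul":{"g":31,"gs":42,"rup":11}}
Size at path /uul: 3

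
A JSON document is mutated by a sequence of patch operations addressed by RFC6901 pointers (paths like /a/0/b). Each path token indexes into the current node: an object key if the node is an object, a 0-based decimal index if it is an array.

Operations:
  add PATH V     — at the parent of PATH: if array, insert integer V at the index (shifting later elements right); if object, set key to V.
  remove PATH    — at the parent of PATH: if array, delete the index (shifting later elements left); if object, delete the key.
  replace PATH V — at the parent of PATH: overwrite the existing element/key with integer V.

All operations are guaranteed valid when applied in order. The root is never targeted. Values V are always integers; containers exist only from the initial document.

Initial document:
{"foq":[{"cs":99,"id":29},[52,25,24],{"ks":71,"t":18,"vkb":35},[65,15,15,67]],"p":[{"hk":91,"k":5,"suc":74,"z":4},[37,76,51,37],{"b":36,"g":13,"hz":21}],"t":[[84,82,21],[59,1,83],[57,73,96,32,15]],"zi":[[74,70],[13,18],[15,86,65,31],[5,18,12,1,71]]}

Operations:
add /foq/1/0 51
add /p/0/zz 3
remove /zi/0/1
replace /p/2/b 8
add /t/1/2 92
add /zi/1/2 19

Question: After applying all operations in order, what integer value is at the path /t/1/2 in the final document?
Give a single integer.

After op 1 (add /foq/1/0 51): {"foq":[{"cs":99,"id":29},[51,52,25,24],{"ks":71,"t":18,"vkb":35},[65,15,15,67]],"p":[{"hk":91,"k":5,"suc":74,"z":4},[37,76,51,37],{"b":36,"g":13,"hz":21}],"t":[[84,82,21],[59,1,83],[57,73,96,32,15]],"zi":[[74,70],[13,18],[15,86,65,31],[5,18,12,1,71]]}
After op 2 (add /p/0/zz 3): {"foq":[{"cs":99,"id":29},[51,52,25,24],{"ks":71,"t":18,"vkb":35},[65,15,15,67]],"p":[{"hk":91,"k":5,"suc":74,"z":4,"zz":3},[37,76,51,37],{"b":36,"g":13,"hz":21}],"t":[[84,82,21],[59,1,83],[57,73,96,32,15]],"zi":[[74,70],[13,18],[15,86,65,31],[5,18,12,1,71]]}
After op 3 (remove /zi/0/1): {"foq":[{"cs":99,"id":29},[51,52,25,24],{"ks":71,"t":18,"vkb":35},[65,15,15,67]],"p":[{"hk":91,"k":5,"suc":74,"z":4,"zz":3},[37,76,51,37],{"b":36,"g":13,"hz":21}],"t":[[84,82,21],[59,1,83],[57,73,96,32,15]],"zi":[[74],[13,18],[15,86,65,31],[5,18,12,1,71]]}
After op 4 (replace /p/2/b 8): {"foq":[{"cs":99,"id":29},[51,52,25,24],{"ks":71,"t":18,"vkb":35},[65,15,15,67]],"p":[{"hk":91,"k":5,"suc":74,"z":4,"zz":3},[37,76,51,37],{"b":8,"g":13,"hz":21}],"t":[[84,82,21],[59,1,83],[57,73,96,32,15]],"zi":[[74],[13,18],[15,86,65,31],[5,18,12,1,71]]}
After op 5 (add /t/1/2 92): {"foq":[{"cs":99,"id":29},[51,52,25,24],{"ks":71,"t":18,"vkb":35},[65,15,15,67]],"p":[{"hk":91,"k":5,"suc":74,"z":4,"zz":3},[37,76,51,37],{"b":8,"g":13,"hz":21}],"t":[[84,82,21],[59,1,92,83],[57,73,96,32,15]],"zi":[[74],[13,18],[15,86,65,31],[5,18,12,1,71]]}
After op 6 (add /zi/1/2 19): {"foq":[{"cs":99,"id":29},[51,52,25,24],{"ks":71,"t":18,"vkb":35},[65,15,15,67]],"p":[{"hk":91,"k":5,"suc":74,"z":4,"zz":3},[37,76,51,37],{"b":8,"g":13,"hz":21}],"t":[[84,82,21],[59,1,92,83],[57,73,96,32,15]],"zi":[[74],[13,18,19],[15,86,65,31],[5,18,12,1,71]]}
Value at /t/1/2: 92

Answer: 92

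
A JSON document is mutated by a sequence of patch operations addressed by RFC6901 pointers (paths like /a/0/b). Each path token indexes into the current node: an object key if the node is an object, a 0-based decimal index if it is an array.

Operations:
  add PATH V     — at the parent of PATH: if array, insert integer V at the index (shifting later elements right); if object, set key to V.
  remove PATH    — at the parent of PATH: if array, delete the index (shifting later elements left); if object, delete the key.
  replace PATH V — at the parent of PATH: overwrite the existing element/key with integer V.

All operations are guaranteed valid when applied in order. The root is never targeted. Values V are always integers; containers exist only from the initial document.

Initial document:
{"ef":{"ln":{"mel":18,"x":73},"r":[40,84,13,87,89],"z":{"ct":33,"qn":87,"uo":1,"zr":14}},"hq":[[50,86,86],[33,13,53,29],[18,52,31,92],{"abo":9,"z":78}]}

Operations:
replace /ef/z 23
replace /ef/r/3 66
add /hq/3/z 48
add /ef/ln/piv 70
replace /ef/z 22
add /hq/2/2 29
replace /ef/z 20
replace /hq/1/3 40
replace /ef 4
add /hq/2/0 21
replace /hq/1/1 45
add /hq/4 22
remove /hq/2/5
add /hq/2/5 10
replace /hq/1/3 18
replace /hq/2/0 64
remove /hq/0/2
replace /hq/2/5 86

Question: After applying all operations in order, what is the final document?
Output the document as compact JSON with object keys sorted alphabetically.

After op 1 (replace /ef/z 23): {"ef":{"ln":{"mel":18,"x":73},"r":[40,84,13,87,89],"z":23},"hq":[[50,86,86],[33,13,53,29],[18,52,31,92],{"abo":9,"z":78}]}
After op 2 (replace /ef/r/3 66): {"ef":{"ln":{"mel":18,"x":73},"r":[40,84,13,66,89],"z":23},"hq":[[50,86,86],[33,13,53,29],[18,52,31,92],{"abo":9,"z":78}]}
After op 3 (add /hq/3/z 48): {"ef":{"ln":{"mel":18,"x":73},"r":[40,84,13,66,89],"z":23},"hq":[[50,86,86],[33,13,53,29],[18,52,31,92],{"abo":9,"z":48}]}
After op 4 (add /ef/ln/piv 70): {"ef":{"ln":{"mel":18,"piv":70,"x":73},"r":[40,84,13,66,89],"z":23},"hq":[[50,86,86],[33,13,53,29],[18,52,31,92],{"abo":9,"z":48}]}
After op 5 (replace /ef/z 22): {"ef":{"ln":{"mel":18,"piv":70,"x":73},"r":[40,84,13,66,89],"z":22},"hq":[[50,86,86],[33,13,53,29],[18,52,31,92],{"abo":9,"z":48}]}
After op 6 (add /hq/2/2 29): {"ef":{"ln":{"mel":18,"piv":70,"x":73},"r":[40,84,13,66,89],"z":22},"hq":[[50,86,86],[33,13,53,29],[18,52,29,31,92],{"abo":9,"z":48}]}
After op 7 (replace /ef/z 20): {"ef":{"ln":{"mel":18,"piv":70,"x":73},"r":[40,84,13,66,89],"z":20},"hq":[[50,86,86],[33,13,53,29],[18,52,29,31,92],{"abo":9,"z":48}]}
After op 8 (replace /hq/1/3 40): {"ef":{"ln":{"mel":18,"piv":70,"x":73},"r":[40,84,13,66,89],"z":20},"hq":[[50,86,86],[33,13,53,40],[18,52,29,31,92],{"abo":9,"z":48}]}
After op 9 (replace /ef 4): {"ef":4,"hq":[[50,86,86],[33,13,53,40],[18,52,29,31,92],{"abo":9,"z":48}]}
After op 10 (add /hq/2/0 21): {"ef":4,"hq":[[50,86,86],[33,13,53,40],[21,18,52,29,31,92],{"abo":9,"z":48}]}
After op 11 (replace /hq/1/1 45): {"ef":4,"hq":[[50,86,86],[33,45,53,40],[21,18,52,29,31,92],{"abo":9,"z":48}]}
After op 12 (add /hq/4 22): {"ef":4,"hq":[[50,86,86],[33,45,53,40],[21,18,52,29,31,92],{"abo":9,"z":48},22]}
After op 13 (remove /hq/2/5): {"ef":4,"hq":[[50,86,86],[33,45,53,40],[21,18,52,29,31],{"abo":9,"z":48},22]}
After op 14 (add /hq/2/5 10): {"ef":4,"hq":[[50,86,86],[33,45,53,40],[21,18,52,29,31,10],{"abo":9,"z":48},22]}
After op 15 (replace /hq/1/3 18): {"ef":4,"hq":[[50,86,86],[33,45,53,18],[21,18,52,29,31,10],{"abo":9,"z":48},22]}
After op 16 (replace /hq/2/0 64): {"ef":4,"hq":[[50,86,86],[33,45,53,18],[64,18,52,29,31,10],{"abo":9,"z":48},22]}
After op 17 (remove /hq/0/2): {"ef":4,"hq":[[50,86],[33,45,53,18],[64,18,52,29,31,10],{"abo":9,"z":48},22]}
After op 18 (replace /hq/2/5 86): {"ef":4,"hq":[[50,86],[33,45,53,18],[64,18,52,29,31,86],{"abo":9,"z":48},22]}

Answer: {"ef":4,"hq":[[50,86],[33,45,53,18],[64,18,52,29,31,86],{"abo":9,"z":48},22]}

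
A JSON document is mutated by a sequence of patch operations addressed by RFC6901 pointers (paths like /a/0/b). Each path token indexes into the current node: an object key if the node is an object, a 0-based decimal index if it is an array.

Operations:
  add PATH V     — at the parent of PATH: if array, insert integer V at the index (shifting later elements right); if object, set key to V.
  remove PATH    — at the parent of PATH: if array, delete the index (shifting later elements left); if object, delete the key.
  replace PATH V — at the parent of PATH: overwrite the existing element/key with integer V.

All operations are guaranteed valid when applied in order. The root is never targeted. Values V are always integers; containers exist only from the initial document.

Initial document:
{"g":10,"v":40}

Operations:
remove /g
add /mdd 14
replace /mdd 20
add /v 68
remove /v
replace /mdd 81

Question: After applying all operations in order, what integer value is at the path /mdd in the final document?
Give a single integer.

Answer: 81

Derivation:
After op 1 (remove /g): {"v":40}
After op 2 (add /mdd 14): {"mdd":14,"v":40}
After op 3 (replace /mdd 20): {"mdd":20,"v":40}
After op 4 (add /v 68): {"mdd":20,"v":68}
After op 5 (remove /v): {"mdd":20}
After op 6 (replace /mdd 81): {"mdd":81}
Value at /mdd: 81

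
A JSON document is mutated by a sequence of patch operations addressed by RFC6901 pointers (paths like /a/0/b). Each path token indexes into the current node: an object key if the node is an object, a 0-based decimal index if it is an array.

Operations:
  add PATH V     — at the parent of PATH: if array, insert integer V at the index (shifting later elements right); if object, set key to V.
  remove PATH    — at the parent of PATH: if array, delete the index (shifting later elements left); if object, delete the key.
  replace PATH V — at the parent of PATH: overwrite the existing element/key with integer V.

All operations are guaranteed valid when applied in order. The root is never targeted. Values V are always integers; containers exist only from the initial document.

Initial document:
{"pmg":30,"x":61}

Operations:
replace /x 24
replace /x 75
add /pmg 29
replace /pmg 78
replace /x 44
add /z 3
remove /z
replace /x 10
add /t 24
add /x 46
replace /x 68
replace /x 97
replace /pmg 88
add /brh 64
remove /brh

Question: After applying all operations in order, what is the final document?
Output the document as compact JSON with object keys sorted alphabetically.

After op 1 (replace /x 24): {"pmg":30,"x":24}
After op 2 (replace /x 75): {"pmg":30,"x":75}
After op 3 (add /pmg 29): {"pmg":29,"x":75}
After op 4 (replace /pmg 78): {"pmg":78,"x":75}
After op 5 (replace /x 44): {"pmg":78,"x":44}
After op 6 (add /z 3): {"pmg":78,"x":44,"z":3}
After op 7 (remove /z): {"pmg":78,"x":44}
After op 8 (replace /x 10): {"pmg":78,"x":10}
After op 9 (add /t 24): {"pmg":78,"t":24,"x":10}
After op 10 (add /x 46): {"pmg":78,"t":24,"x":46}
After op 11 (replace /x 68): {"pmg":78,"t":24,"x":68}
After op 12 (replace /x 97): {"pmg":78,"t":24,"x":97}
After op 13 (replace /pmg 88): {"pmg":88,"t":24,"x":97}
After op 14 (add /brh 64): {"brh":64,"pmg":88,"t":24,"x":97}
After op 15 (remove /brh): {"pmg":88,"t":24,"x":97}

Answer: {"pmg":88,"t":24,"x":97}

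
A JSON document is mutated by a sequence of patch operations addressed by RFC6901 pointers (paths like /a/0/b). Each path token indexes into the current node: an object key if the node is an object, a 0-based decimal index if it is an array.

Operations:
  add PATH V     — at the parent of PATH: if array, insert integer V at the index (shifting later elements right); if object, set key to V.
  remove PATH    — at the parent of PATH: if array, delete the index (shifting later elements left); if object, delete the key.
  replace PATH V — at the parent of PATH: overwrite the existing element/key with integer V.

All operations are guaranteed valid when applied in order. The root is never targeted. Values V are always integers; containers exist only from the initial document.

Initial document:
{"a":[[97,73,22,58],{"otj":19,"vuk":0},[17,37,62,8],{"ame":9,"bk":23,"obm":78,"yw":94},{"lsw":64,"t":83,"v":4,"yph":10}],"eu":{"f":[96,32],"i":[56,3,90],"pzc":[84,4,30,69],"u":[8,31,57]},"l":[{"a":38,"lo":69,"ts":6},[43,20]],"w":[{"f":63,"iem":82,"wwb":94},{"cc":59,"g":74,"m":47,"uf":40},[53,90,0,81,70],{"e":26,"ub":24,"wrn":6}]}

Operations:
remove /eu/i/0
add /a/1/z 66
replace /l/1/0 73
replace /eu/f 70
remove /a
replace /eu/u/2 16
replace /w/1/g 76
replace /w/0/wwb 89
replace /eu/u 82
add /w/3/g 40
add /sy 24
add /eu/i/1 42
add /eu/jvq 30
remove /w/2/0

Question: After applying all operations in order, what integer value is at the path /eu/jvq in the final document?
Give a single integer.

Answer: 30

Derivation:
After op 1 (remove /eu/i/0): {"a":[[97,73,22,58],{"otj":19,"vuk":0},[17,37,62,8],{"ame":9,"bk":23,"obm":78,"yw":94},{"lsw":64,"t":83,"v":4,"yph":10}],"eu":{"f":[96,32],"i":[3,90],"pzc":[84,4,30,69],"u":[8,31,57]},"l":[{"a":38,"lo":69,"ts":6},[43,20]],"w":[{"f":63,"iem":82,"wwb":94},{"cc":59,"g":74,"m":47,"uf":40},[53,90,0,81,70],{"e":26,"ub":24,"wrn":6}]}
After op 2 (add /a/1/z 66): {"a":[[97,73,22,58],{"otj":19,"vuk":0,"z":66},[17,37,62,8],{"ame":9,"bk":23,"obm":78,"yw":94},{"lsw":64,"t":83,"v":4,"yph":10}],"eu":{"f":[96,32],"i":[3,90],"pzc":[84,4,30,69],"u":[8,31,57]},"l":[{"a":38,"lo":69,"ts":6},[43,20]],"w":[{"f":63,"iem":82,"wwb":94},{"cc":59,"g":74,"m":47,"uf":40},[53,90,0,81,70],{"e":26,"ub":24,"wrn":6}]}
After op 3 (replace /l/1/0 73): {"a":[[97,73,22,58],{"otj":19,"vuk":0,"z":66},[17,37,62,8],{"ame":9,"bk":23,"obm":78,"yw":94},{"lsw":64,"t":83,"v":4,"yph":10}],"eu":{"f":[96,32],"i":[3,90],"pzc":[84,4,30,69],"u":[8,31,57]},"l":[{"a":38,"lo":69,"ts":6},[73,20]],"w":[{"f":63,"iem":82,"wwb":94},{"cc":59,"g":74,"m":47,"uf":40},[53,90,0,81,70],{"e":26,"ub":24,"wrn":6}]}
After op 4 (replace /eu/f 70): {"a":[[97,73,22,58],{"otj":19,"vuk":0,"z":66},[17,37,62,8],{"ame":9,"bk":23,"obm":78,"yw":94},{"lsw":64,"t":83,"v":4,"yph":10}],"eu":{"f":70,"i":[3,90],"pzc":[84,4,30,69],"u":[8,31,57]},"l":[{"a":38,"lo":69,"ts":6},[73,20]],"w":[{"f":63,"iem":82,"wwb":94},{"cc":59,"g":74,"m":47,"uf":40},[53,90,0,81,70],{"e":26,"ub":24,"wrn":6}]}
After op 5 (remove /a): {"eu":{"f":70,"i":[3,90],"pzc":[84,4,30,69],"u":[8,31,57]},"l":[{"a":38,"lo":69,"ts":6},[73,20]],"w":[{"f":63,"iem":82,"wwb":94},{"cc":59,"g":74,"m":47,"uf":40},[53,90,0,81,70],{"e":26,"ub":24,"wrn":6}]}
After op 6 (replace /eu/u/2 16): {"eu":{"f":70,"i":[3,90],"pzc":[84,4,30,69],"u":[8,31,16]},"l":[{"a":38,"lo":69,"ts":6},[73,20]],"w":[{"f":63,"iem":82,"wwb":94},{"cc":59,"g":74,"m":47,"uf":40},[53,90,0,81,70],{"e":26,"ub":24,"wrn":6}]}
After op 7 (replace /w/1/g 76): {"eu":{"f":70,"i":[3,90],"pzc":[84,4,30,69],"u":[8,31,16]},"l":[{"a":38,"lo":69,"ts":6},[73,20]],"w":[{"f":63,"iem":82,"wwb":94},{"cc":59,"g":76,"m":47,"uf":40},[53,90,0,81,70],{"e":26,"ub":24,"wrn":6}]}
After op 8 (replace /w/0/wwb 89): {"eu":{"f":70,"i":[3,90],"pzc":[84,4,30,69],"u":[8,31,16]},"l":[{"a":38,"lo":69,"ts":6},[73,20]],"w":[{"f":63,"iem":82,"wwb":89},{"cc":59,"g":76,"m":47,"uf":40},[53,90,0,81,70],{"e":26,"ub":24,"wrn":6}]}
After op 9 (replace /eu/u 82): {"eu":{"f":70,"i":[3,90],"pzc":[84,4,30,69],"u":82},"l":[{"a":38,"lo":69,"ts":6},[73,20]],"w":[{"f":63,"iem":82,"wwb":89},{"cc":59,"g":76,"m":47,"uf":40},[53,90,0,81,70],{"e":26,"ub":24,"wrn":6}]}
After op 10 (add /w/3/g 40): {"eu":{"f":70,"i":[3,90],"pzc":[84,4,30,69],"u":82},"l":[{"a":38,"lo":69,"ts":6},[73,20]],"w":[{"f":63,"iem":82,"wwb":89},{"cc":59,"g":76,"m":47,"uf":40},[53,90,0,81,70],{"e":26,"g":40,"ub":24,"wrn":6}]}
After op 11 (add /sy 24): {"eu":{"f":70,"i":[3,90],"pzc":[84,4,30,69],"u":82},"l":[{"a":38,"lo":69,"ts":6},[73,20]],"sy":24,"w":[{"f":63,"iem":82,"wwb":89},{"cc":59,"g":76,"m":47,"uf":40},[53,90,0,81,70],{"e":26,"g":40,"ub":24,"wrn":6}]}
After op 12 (add /eu/i/1 42): {"eu":{"f":70,"i":[3,42,90],"pzc":[84,4,30,69],"u":82},"l":[{"a":38,"lo":69,"ts":6},[73,20]],"sy":24,"w":[{"f":63,"iem":82,"wwb":89},{"cc":59,"g":76,"m":47,"uf":40},[53,90,0,81,70],{"e":26,"g":40,"ub":24,"wrn":6}]}
After op 13 (add /eu/jvq 30): {"eu":{"f":70,"i":[3,42,90],"jvq":30,"pzc":[84,4,30,69],"u":82},"l":[{"a":38,"lo":69,"ts":6},[73,20]],"sy":24,"w":[{"f":63,"iem":82,"wwb":89},{"cc":59,"g":76,"m":47,"uf":40},[53,90,0,81,70],{"e":26,"g":40,"ub":24,"wrn":6}]}
After op 14 (remove /w/2/0): {"eu":{"f":70,"i":[3,42,90],"jvq":30,"pzc":[84,4,30,69],"u":82},"l":[{"a":38,"lo":69,"ts":6},[73,20]],"sy":24,"w":[{"f":63,"iem":82,"wwb":89},{"cc":59,"g":76,"m":47,"uf":40},[90,0,81,70],{"e":26,"g":40,"ub":24,"wrn":6}]}
Value at /eu/jvq: 30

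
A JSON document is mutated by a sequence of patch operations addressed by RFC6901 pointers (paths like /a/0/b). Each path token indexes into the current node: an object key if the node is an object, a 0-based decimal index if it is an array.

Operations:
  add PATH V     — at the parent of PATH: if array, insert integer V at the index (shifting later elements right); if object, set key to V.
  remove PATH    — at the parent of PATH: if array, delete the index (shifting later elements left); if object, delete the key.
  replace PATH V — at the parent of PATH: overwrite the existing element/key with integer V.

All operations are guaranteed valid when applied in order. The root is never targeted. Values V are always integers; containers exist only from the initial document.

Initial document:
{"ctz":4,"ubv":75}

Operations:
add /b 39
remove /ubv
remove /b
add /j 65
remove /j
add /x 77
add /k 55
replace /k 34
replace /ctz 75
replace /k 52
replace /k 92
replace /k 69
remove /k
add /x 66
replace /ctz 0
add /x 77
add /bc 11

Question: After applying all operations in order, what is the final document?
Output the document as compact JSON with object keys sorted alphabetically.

Answer: {"bc":11,"ctz":0,"x":77}

Derivation:
After op 1 (add /b 39): {"b":39,"ctz":4,"ubv":75}
After op 2 (remove /ubv): {"b":39,"ctz":4}
After op 3 (remove /b): {"ctz":4}
After op 4 (add /j 65): {"ctz":4,"j":65}
After op 5 (remove /j): {"ctz":4}
After op 6 (add /x 77): {"ctz":4,"x":77}
After op 7 (add /k 55): {"ctz":4,"k":55,"x":77}
After op 8 (replace /k 34): {"ctz":4,"k":34,"x":77}
After op 9 (replace /ctz 75): {"ctz":75,"k":34,"x":77}
After op 10 (replace /k 52): {"ctz":75,"k":52,"x":77}
After op 11 (replace /k 92): {"ctz":75,"k":92,"x":77}
After op 12 (replace /k 69): {"ctz":75,"k":69,"x":77}
After op 13 (remove /k): {"ctz":75,"x":77}
After op 14 (add /x 66): {"ctz":75,"x":66}
After op 15 (replace /ctz 0): {"ctz":0,"x":66}
After op 16 (add /x 77): {"ctz":0,"x":77}
After op 17 (add /bc 11): {"bc":11,"ctz":0,"x":77}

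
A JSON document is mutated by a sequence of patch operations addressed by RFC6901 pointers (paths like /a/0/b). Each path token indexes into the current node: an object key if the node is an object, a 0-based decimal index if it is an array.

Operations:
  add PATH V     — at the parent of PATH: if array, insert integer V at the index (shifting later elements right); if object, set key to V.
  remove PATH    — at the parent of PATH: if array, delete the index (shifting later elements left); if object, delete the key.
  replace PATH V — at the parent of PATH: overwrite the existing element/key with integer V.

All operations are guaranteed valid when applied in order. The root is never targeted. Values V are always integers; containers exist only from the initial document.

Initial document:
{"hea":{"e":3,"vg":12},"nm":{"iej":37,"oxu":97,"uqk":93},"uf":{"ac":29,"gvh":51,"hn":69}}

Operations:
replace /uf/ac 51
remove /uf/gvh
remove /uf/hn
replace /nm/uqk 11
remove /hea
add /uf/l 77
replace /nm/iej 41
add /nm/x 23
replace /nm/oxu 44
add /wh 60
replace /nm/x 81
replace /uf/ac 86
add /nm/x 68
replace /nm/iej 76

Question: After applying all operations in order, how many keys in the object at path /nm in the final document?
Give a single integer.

Answer: 4

Derivation:
After op 1 (replace /uf/ac 51): {"hea":{"e":3,"vg":12},"nm":{"iej":37,"oxu":97,"uqk":93},"uf":{"ac":51,"gvh":51,"hn":69}}
After op 2 (remove /uf/gvh): {"hea":{"e":3,"vg":12},"nm":{"iej":37,"oxu":97,"uqk":93},"uf":{"ac":51,"hn":69}}
After op 3 (remove /uf/hn): {"hea":{"e":3,"vg":12},"nm":{"iej":37,"oxu":97,"uqk":93},"uf":{"ac":51}}
After op 4 (replace /nm/uqk 11): {"hea":{"e":3,"vg":12},"nm":{"iej":37,"oxu":97,"uqk":11},"uf":{"ac":51}}
After op 5 (remove /hea): {"nm":{"iej":37,"oxu":97,"uqk":11},"uf":{"ac":51}}
After op 6 (add /uf/l 77): {"nm":{"iej":37,"oxu":97,"uqk":11},"uf":{"ac":51,"l":77}}
After op 7 (replace /nm/iej 41): {"nm":{"iej":41,"oxu":97,"uqk":11},"uf":{"ac":51,"l":77}}
After op 8 (add /nm/x 23): {"nm":{"iej":41,"oxu":97,"uqk":11,"x":23},"uf":{"ac":51,"l":77}}
After op 9 (replace /nm/oxu 44): {"nm":{"iej":41,"oxu":44,"uqk":11,"x":23},"uf":{"ac":51,"l":77}}
After op 10 (add /wh 60): {"nm":{"iej":41,"oxu":44,"uqk":11,"x":23},"uf":{"ac":51,"l":77},"wh":60}
After op 11 (replace /nm/x 81): {"nm":{"iej":41,"oxu":44,"uqk":11,"x":81},"uf":{"ac":51,"l":77},"wh":60}
After op 12 (replace /uf/ac 86): {"nm":{"iej":41,"oxu":44,"uqk":11,"x":81},"uf":{"ac":86,"l":77},"wh":60}
After op 13 (add /nm/x 68): {"nm":{"iej":41,"oxu":44,"uqk":11,"x":68},"uf":{"ac":86,"l":77},"wh":60}
After op 14 (replace /nm/iej 76): {"nm":{"iej":76,"oxu":44,"uqk":11,"x":68},"uf":{"ac":86,"l":77},"wh":60}
Size at path /nm: 4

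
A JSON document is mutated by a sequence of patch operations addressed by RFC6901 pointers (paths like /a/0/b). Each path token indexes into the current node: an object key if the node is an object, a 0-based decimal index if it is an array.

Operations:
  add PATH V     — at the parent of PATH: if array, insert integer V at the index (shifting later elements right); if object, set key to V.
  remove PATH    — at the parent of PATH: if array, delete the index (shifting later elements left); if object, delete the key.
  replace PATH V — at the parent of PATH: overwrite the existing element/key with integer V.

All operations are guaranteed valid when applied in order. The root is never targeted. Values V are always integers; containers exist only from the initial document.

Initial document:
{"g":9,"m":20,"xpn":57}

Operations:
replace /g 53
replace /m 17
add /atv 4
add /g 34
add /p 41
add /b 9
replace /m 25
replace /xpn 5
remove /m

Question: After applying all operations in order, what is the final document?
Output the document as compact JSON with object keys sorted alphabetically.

Answer: {"atv":4,"b":9,"g":34,"p":41,"xpn":5}

Derivation:
After op 1 (replace /g 53): {"g":53,"m":20,"xpn":57}
After op 2 (replace /m 17): {"g":53,"m":17,"xpn":57}
After op 3 (add /atv 4): {"atv":4,"g":53,"m":17,"xpn":57}
After op 4 (add /g 34): {"atv":4,"g":34,"m":17,"xpn":57}
After op 5 (add /p 41): {"atv":4,"g":34,"m":17,"p":41,"xpn":57}
After op 6 (add /b 9): {"atv":4,"b":9,"g":34,"m":17,"p":41,"xpn":57}
After op 7 (replace /m 25): {"atv":4,"b":9,"g":34,"m":25,"p":41,"xpn":57}
After op 8 (replace /xpn 5): {"atv":4,"b":9,"g":34,"m":25,"p":41,"xpn":5}
After op 9 (remove /m): {"atv":4,"b":9,"g":34,"p":41,"xpn":5}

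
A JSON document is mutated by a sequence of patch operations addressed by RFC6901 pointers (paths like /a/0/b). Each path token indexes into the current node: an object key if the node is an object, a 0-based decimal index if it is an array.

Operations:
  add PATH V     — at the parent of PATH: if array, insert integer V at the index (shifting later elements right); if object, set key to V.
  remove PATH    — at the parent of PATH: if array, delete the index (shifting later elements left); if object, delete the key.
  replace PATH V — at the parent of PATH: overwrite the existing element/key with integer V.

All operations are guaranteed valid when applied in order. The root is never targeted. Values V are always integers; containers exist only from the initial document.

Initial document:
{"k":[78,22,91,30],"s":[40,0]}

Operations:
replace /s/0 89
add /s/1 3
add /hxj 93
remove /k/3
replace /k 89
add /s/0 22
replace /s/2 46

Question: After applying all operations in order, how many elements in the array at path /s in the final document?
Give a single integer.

After op 1 (replace /s/0 89): {"k":[78,22,91,30],"s":[89,0]}
After op 2 (add /s/1 3): {"k":[78,22,91,30],"s":[89,3,0]}
After op 3 (add /hxj 93): {"hxj":93,"k":[78,22,91,30],"s":[89,3,0]}
After op 4 (remove /k/3): {"hxj":93,"k":[78,22,91],"s":[89,3,0]}
After op 5 (replace /k 89): {"hxj":93,"k":89,"s":[89,3,0]}
After op 6 (add /s/0 22): {"hxj":93,"k":89,"s":[22,89,3,0]}
After op 7 (replace /s/2 46): {"hxj":93,"k":89,"s":[22,89,46,0]}
Size at path /s: 4

Answer: 4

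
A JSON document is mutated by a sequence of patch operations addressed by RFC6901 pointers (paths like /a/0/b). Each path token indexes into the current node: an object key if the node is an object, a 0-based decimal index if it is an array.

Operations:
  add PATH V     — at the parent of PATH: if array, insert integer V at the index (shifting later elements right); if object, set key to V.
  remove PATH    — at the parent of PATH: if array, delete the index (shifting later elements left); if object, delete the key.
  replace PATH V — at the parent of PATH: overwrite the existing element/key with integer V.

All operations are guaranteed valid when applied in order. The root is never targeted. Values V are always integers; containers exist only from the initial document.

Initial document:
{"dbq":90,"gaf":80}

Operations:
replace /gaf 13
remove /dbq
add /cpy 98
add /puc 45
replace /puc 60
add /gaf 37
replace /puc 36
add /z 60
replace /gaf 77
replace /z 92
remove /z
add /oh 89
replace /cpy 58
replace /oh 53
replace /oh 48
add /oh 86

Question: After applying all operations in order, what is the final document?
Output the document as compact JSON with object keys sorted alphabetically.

After op 1 (replace /gaf 13): {"dbq":90,"gaf":13}
After op 2 (remove /dbq): {"gaf":13}
After op 3 (add /cpy 98): {"cpy":98,"gaf":13}
After op 4 (add /puc 45): {"cpy":98,"gaf":13,"puc":45}
After op 5 (replace /puc 60): {"cpy":98,"gaf":13,"puc":60}
After op 6 (add /gaf 37): {"cpy":98,"gaf":37,"puc":60}
After op 7 (replace /puc 36): {"cpy":98,"gaf":37,"puc":36}
After op 8 (add /z 60): {"cpy":98,"gaf":37,"puc":36,"z":60}
After op 9 (replace /gaf 77): {"cpy":98,"gaf":77,"puc":36,"z":60}
After op 10 (replace /z 92): {"cpy":98,"gaf":77,"puc":36,"z":92}
After op 11 (remove /z): {"cpy":98,"gaf":77,"puc":36}
After op 12 (add /oh 89): {"cpy":98,"gaf":77,"oh":89,"puc":36}
After op 13 (replace /cpy 58): {"cpy":58,"gaf":77,"oh":89,"puc":36}
After op 14 (replace /oh 53): {"cpy":58,"gaf":77,"oh":53,"puc":36}
After op 15 (replace /oh 48): {"cpy":58,"gaf":77,"oh":48,"puc":36}
After op 16 (add /oh 86): {"cpy":58,"gaf":77,"oh":86,"puc":36}

Answer: {"cpy":58,"gaf":77,"oh":86,"puc":36}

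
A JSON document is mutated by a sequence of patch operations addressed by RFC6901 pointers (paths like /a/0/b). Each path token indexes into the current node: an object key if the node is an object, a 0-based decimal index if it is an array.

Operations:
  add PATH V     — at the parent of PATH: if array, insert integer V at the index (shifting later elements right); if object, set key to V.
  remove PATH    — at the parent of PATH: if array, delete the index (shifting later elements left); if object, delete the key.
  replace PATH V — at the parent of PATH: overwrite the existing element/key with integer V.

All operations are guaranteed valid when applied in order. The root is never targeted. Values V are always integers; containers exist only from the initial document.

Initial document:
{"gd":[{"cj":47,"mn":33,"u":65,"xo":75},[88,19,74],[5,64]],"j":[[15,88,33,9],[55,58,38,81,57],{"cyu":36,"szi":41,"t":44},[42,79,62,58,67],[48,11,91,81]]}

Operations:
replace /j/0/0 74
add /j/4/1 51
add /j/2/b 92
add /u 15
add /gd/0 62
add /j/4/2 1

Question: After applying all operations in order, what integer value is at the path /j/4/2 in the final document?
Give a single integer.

Answer: 1

Derivation:
After op 1 (replace /j/0/0 74): {"gd":[{"cj":47,"mn":33,"u":65,"xo":75},[88,19,74],[5,64]],"j":[[74,88,33,9],[55,58,38,81,57],{"cyu":36,"szi":41,"t":44},[42,79,62,58,67],[48,11,91,81]]}
After op 2 (add /j/4/1 51): {"gd":[{"cj":47,"mn":33,"u":65,"xo":75},[88,19,74],[5,64]],"j":[[74,88,33,9],[55,58,38,81,57],{"cyu":36,"szi":41,"t":44},[42,79,62,58,67],[48,51,11,91,81]]}
After op 3 (add /j/2/b 92): {"gd":[{"cj":47,"mn":33,"u":65,"xo":75},[88,19,74],[5,64]],"j":[[74,88,33,9],[55,58,38,81,57],{"b":92,"cyu":36,"szi":41,"t":44},[42,79,62,58,67],[48,51,11,91,81]]}
After op 4 (add /u 15): {"gd":[{"cj":47,"mn":33,"u":65,"xo":75},[88,19,74],[5,64]],"j":[[74,88,33,9],[55,58,38,81,57],{"b":92,"cyu":36,"szi":41,"t":44},[42,79,62,58,67],[48,51,11,91,81]],"u":15}
After op 5 (add /gd/0 62): {"gd":[62,{"cj":47,"mn":33,"u":65,"xo":75},[88,19,74],[5,64]],"j":[[74,88,33,9],[55,58,38,81,57],{"b":92,"cyu":36,"szi":41,"t":44},[42,79,62,58,67],[48,51,11,91,81]],"u":15}
After op 6 (add /j/4/2 1): {"gd":[62,{"cj":47,"mn":33,"u":65,"xo":75},[88,19,74],[5,64]],"j":[[74,88,33,9],[55,58,38,81,57],{"b":92,"cyu":36,"szi":41,"t":44},[42,79,62,58,67],[48,51,1,11,91,81]],"u":15}
Value at /j/4/2: 1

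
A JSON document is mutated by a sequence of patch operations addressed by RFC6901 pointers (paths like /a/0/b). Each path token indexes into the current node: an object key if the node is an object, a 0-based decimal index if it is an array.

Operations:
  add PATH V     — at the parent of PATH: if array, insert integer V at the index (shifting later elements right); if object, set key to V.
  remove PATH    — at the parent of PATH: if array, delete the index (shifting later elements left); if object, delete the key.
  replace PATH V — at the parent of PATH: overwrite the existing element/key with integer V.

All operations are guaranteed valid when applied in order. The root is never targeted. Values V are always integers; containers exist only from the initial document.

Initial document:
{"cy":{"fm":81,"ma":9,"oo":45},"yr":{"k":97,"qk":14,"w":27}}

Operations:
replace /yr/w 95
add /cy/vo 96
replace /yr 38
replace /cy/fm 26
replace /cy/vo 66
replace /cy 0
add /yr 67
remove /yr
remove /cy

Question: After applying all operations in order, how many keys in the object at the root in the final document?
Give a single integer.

After op 1 (replace /yr/w 95): {"cy":{"fm":81,"ma":9,"oo":45},"yr":{"k":97,"qk":14,"w":95}}
After op 2 (add /cy/vo 96): {"cy":{"fm":81,"ma":9,"oo":45,"vo":96},"yr":{"k":97,"qk":14,"w":95}}
After op 3 (replace /yr 38): {"cy":{"fm":81,"ma":9,"oo":45,"vo":96},"yr":38}
After op 4 (replace /cy/fm 26): {"cy":{"fm":26,"ma":9,"oo":45,"vo":96},"yr":38}
After op 5 (replace /cy/vo 66): {"cy":{"fm":26,"ma":9,"oo":45,"vo":66},"yr":38}
After op 6 (replace /cy 0): {"cy":0,"yr":38}
After op 7 (add /yr 67): {"cy":0,"yr":67}
After op 8 (remove /yr): {"cy":0}
After op 9 (remove /cy): {}
Size at the root: 0

Answer: 0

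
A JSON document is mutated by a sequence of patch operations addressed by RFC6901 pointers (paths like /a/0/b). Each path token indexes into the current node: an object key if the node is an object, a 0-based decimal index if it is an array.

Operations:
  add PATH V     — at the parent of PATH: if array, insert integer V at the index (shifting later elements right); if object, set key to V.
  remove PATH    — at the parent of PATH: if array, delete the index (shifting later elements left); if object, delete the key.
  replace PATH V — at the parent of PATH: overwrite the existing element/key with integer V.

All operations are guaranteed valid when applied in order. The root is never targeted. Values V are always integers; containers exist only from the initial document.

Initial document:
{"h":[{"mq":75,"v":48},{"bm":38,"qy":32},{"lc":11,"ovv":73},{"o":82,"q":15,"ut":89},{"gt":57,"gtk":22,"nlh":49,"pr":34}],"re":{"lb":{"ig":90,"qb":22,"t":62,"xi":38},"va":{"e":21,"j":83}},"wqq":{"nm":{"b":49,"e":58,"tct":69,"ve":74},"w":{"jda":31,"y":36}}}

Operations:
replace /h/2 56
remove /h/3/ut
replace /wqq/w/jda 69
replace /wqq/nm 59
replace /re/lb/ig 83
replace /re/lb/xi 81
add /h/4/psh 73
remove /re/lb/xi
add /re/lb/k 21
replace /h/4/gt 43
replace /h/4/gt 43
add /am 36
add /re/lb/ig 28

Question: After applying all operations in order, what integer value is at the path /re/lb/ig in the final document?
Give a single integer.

Answer: 28

Derivation:
After op 1 (replace /h/2 56): {"h":[{"mq":75,"v":48},{"bm":38,"qy":32},56,{"o":82,"q":15,"ut":89},{"gt":57,"gtk":22,"nlh":49,"pr":34}],"re":{"lb":{"ig":90,"qb":22,"t":62,"xi":38},"va":{"e":21,"j":83}},"wqq":{"nm":{"b":49,"e":58,"tct":69,"ve":74},"w":{"jda":31,"y":36}}}
After op 2 (remove /h/3/ut): {"h":[{"mq":75,"v":48},{"bm":38,"qy":32},56,{"o":82,"q":15},{"gt":57,"gtk":22,"nlh":49,"pr":34}],"re":{"lb":{"ig":90,"qb":22,"t":62,"xi":38},"va":{"e":21,"j":83}},"wqq":{"nm":{"b":49,"e":58,"tct":69,"ve":74},"w":{"jda":31,"y":36}}}
After op 3 (replace /wqq/w/jda 69): {"h":[{"mq":75,"v":48},{"bm":38,"qy":32},56,{"o":82,"q":15},{"gt":57,"gtk":22,"nlh":49,"pr":34}],"re":{"lb":{"ig":90,"qb":22,"t":62,"xi":38},"va":{"e":21,"j":83}},"wqq":{"nm":{"b":49,"e":58,"tct":69,"ve":74},"w":{"jda":69,"y":36}}}
After op 4 (replace /wqq/nm 59): {"h":[{"mq":75,"v":48},{"bm":38,"qy":32},56,{"o":82,"q":15},{"gt":57,"gtk":22,"nlh":49,"pr":34}],"re":{"lb":{"ig":90,"qb":22,"t":62,"xi":38},"va":{"e":21,"j":83}},"wqq":{"nm":59,"w":{"jda":69,"y":36}}}
After op 5 (replace /re/lb/ig 83): {"h":[{"mq":75,"v":48},{"bm":38,"qy":32},56,{"o":82,"q":15},{"gt":57,"gtk":22,"nlh":49,"pr":34}],"re":{"lb":{"ig":83,"qb":22,"t":62,"xi":38},"va":{"e":21,"j":83}},"wqq":{"nm":59,"w":{"jda":69,"y":36}}}
After op 6 (replace /re/lb/xi 81): {"h":[{"mq":75,"v":48},{"bm":38,"qy":32},56,{"o":82,"q":15},{"gt":57,"gtk":22,"nlh":49,"pr":34}],"re":{"lb":{"ig":83,"qb":22,"t":62,"xi":81},"va":{"e":21,"j":83}},"wqq":{"nm":59,"w":{"jda":69,"y":36}}}
After op 7 (add /h/4/psh 73): {"h":[{"mq":75,"v":48},{"bm":38,"qy":32},56,{"o":82,"q":15},{"gt":57,"gtk":22,"nlh":49,"pr":34,"psh":73}],"re":{"lb":{"ig":83,"qb":22,"t":62,"xi":81},"va":{"e":21,"j":83}},"wqq":{"nm":59,"w":{"jda":69,"y":36}}}
After op 8 (remove /re/lb/xi): {"h":[{"mq":75,"v":48},{"bm":38,"qy":32},56,{"o":82,"q":15},{"gt":57,"gtk":22,"nlh":49,"pr":34,"psh":73}],"re":{"lb":{"ig":83,"qb":22,"t":62},"va":{"e":21,"j":83}},"wqq":{"nm":59,"w":{"jda":69,"y":36}}}
After op 9 (add /re/lb/k 21): {"h":[{"mq":75,"v":48},{"bm":38,"qy":32},56,{"o":82,"q":15},{"gt":57,"gtk":22,"nlh":49,"pr":34,"psh":73}],"re":{"lb":{"ig":83,"k":21,"qb":22,"t":62},"va":{"e":21,"j":83}},"wqq":{"nm":59,"w":{"jda":69,"y":36}}}
After op 10 (replace /h/4/gt 43): {"h":[{"mq":75,"v":48},{"bm":38,"qy":32},56,{"o":82,"q":15},{"gt":43,"gtk":22,"nlh":49,"pr":34,"psh":73}],"re":{"lb":{"ig":83,"k":21,"qb":22,"t":62},"va":{"e":21,"j":83}},"wqq":{"nm":59,"w":{"jda":69,"y":36}}}
After op 11 (replace /h/4/gt 43): {"h":[{"mq":75,"v":48},{"bm":38,"qy":32},56,{"o":82,"q":15},{"gt":43,"gtk":22,"nlh":49,"pr":34,"psh":73}],"re":{"lb":{"ig":83,"k":21,"qb":22,"t":62},"va":{"e":21,"j":83}},"wqq":{"nm":59,"w":{"jda":69,"y":36}}}
After op 12 (add /am 36): {"am":36,"h":[{"mq":75,"v":48},{"bm":38,"qy":32},56,{"o":82,"q":15},{"gt":43,"gtk":22,"nlh":49,"pr":34,"psh":73}],"re":{"lb":{"ig":83,"k":21,"qb":22,"t":62},"va":{"e":21,"j":83}},"wqq":{"nm":59,"w":{"jda":69,"y":36}}}
After op 13 (add /re/lb/ig 28): {"am":36,"h":[{"mq":75,"v":48},{"bm":38,"qy":32},56,{"o":82,"q":15},{"gt":43,"gtk":22,"nlh":49,"pr":34,"psh":73}],"re":{"lb":{"ig":28,"k":21,"qb":22,"t":62},"va":{"e":21,"j":83}},"wqq":{"nm":59,"w":{"jda":69,"y":36}}}
Value at /re/lb/ig: 28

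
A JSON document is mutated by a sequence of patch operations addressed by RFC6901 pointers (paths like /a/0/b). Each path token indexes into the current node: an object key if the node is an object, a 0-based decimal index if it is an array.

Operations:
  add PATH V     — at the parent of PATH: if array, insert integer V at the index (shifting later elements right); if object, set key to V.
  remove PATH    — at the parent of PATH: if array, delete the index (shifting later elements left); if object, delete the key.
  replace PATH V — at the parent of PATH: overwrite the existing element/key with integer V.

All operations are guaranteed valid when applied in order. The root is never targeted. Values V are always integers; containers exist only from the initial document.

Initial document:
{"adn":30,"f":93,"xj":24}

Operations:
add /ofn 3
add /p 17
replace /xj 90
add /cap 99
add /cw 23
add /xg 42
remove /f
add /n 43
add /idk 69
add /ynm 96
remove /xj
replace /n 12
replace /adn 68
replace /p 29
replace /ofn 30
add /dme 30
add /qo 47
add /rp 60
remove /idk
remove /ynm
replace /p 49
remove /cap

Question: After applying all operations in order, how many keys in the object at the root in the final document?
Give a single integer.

Answer: 9

Derivation:
After op 1 (add /ofn 3): {"adn":30,"f":93,"ofn":3,"xj":24}
After op 2 (add /p 17): {"adn":30,"f":93,"ofn":3,"p":17,"xj":24}
After op 3 (replace /xj 90): {"adn":30,"f":93,"ofn":3,"p":17,"xj":90}
After op 4 (add /cap 99): {"adn":30,"cap":99,"f":93,"ofn":3,"p":17,"xj":90}
After op 5 (add /cw 23): {"adn":30,"cap":99,"cw":23,"f":93,"ofn":3,"p":17,"xj":90}
After op 6 (add /xg 42): {"adn":30,"cap":99,"cw":23,"f":93,"ofn":3,"p":17,"xg":42,"xj":90}
After op 7 (remove /f): {"adn":30,"cap":99,"cw":23,"ofn":3,"p":17,"xg":42,"xj":90}
After op 8 (add /n 43): {"adn":30,"cap":99,"cw":23,"n":43,"ofn":3,"p":17,"xg":42,"xj":90}
After op 9 (add /idk 69): {"adn":30,"cap":99,"cw":23,"idk":69,"n":43,"ofn":3,"p":17,"xg":42,"xj":90}
After op 10 (add /ynm 96): {"adn":30,"cap":99,"cw":23,"idk":69,"n":43,"ofn":3,"p":17,"xg":42,"xj":90,"ynm":96}
After op 11 (remove /xj): {"adn":30,"cap":99,"cw":23,"idk":69,"n":43,"ofn":3,"p":17,"xg":42,"ynm":96}
After op 12 (replace /n 12): {"adn":30,"cap":99,"cw":23,"idk":69,"n":12,"ofn":3,"p":17,"xg":42,"ynm":96}
After op 13 (replace /adn 68): {"adn":68,"cap":99,"cw":23,"idk":69,"n":12,"ofn":3,"p":17,"xg":42,"ynm":96}
After op 14 (replace /p 29): {"adn":68,"cap":99,"cw":23,"idk":69,"n":12,"ofn":3,"p":29,"xg":42,"ynm":96}
After op 15 (replace /ofn 30): {"adn":68,"cap":99,"cw":23,"idk":69,"n":12,"ofn":30,"p":29,"xg":42,"ynm":96}
After op 16 (add /dme 30): {"adn":68,"cap":99,"cw":23,"dme":30,"idk":69,"n":12,"ofn":30,"p":29,"xg":42,"ynm":96}
After op 17 (add /qo 47): {"adn":68,"cap":99,"cw":23,"dme":30,"idk":69,"n":12,"ofn":30,"p":29,"qo":47,"xg":42,"ynm":96}
After op 18 (add /rp 60): {"adn":68,"cap":99,"cw":23,"dme":30,"idk":69,"n":12,"ofn":30,"p":29,"qo":47,"rp":60,"xg":42,"ynm":96}
After op 19 (remove /idk): {"adn":68,"cap":99,"cw":23,"dme":30,"n":12,"ofn":30,"p":29,"qo":47,"rp":60,"xg":42,"ynm":96}
After op 20 (remove /ynm): {"adn":68,"cap":99,"cw":23,"dme":30,"n":12,"ofn":30,"p":29,"qo":47,"rp":60,"xg":42}
After op 21 (replace /p 49): {"adn":68,"cap":99,"cw":23,"dme":30,"n":12,"ofn":30,"p":49,"qo":47,"rp":60,"xg":42}
After op 22 (remove /cap): {"adn":68,"cw":23,"dme":30,"n":12,"ofn":30,"p":49,"qo":47,"rp":60,"xg":42}
Size at the root: 9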